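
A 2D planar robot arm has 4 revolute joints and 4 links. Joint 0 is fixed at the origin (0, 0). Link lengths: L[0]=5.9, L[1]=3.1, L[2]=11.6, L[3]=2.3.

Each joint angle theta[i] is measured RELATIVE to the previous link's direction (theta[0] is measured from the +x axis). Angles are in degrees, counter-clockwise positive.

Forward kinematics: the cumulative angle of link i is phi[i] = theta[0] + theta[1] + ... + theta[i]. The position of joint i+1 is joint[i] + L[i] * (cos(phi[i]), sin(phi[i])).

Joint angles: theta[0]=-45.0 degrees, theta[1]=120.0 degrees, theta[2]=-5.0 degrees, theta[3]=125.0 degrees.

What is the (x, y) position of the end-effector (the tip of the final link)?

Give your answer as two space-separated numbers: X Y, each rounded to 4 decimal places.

joint[0] = (0.0000, 0.0000)  (base)
link 0: phi[0] = -45 = -45 deg
  cos(-45 deg) = 0.7071, sin(-45 deg) = -0.7071
  joint[1] = (0.0000, 0.0000) + 5.9 * (0.7071, -0.7071) = (0.0000 + 4.1719, 0.0000 + -4.1719) = (4.1719, -4.1719)
link 1: phi[1] = -45 + 120 = 75 deg
  cos(75 deg) = 0.2588, sin(75 deg) = 0.9659
  joint[2] = (4.1719, -4.1719) + 3.1 * (0.2588, 0.9659) = (4.1719 + 0.8023, -4.1719 + 2.9944) = (4.9743, -1.1776)
link 2: phi[2] = -45 + 120 + -5 = 70 deg
  cos(70 deg) = 0.3420, sin(70 deg) = 0.9397
  joint[3] = (4.9743, -1.1776) + 11.6 * (0.3420, 0.9397) = (4.9743 + 3.9674, -1.1776 + 10.9004) = (8.9417, 9.7229)
link 3: phi[3] = -45 + 120 + -5 + 125 = 195 deg
  cos(195 deg) = -0.9659, sin(195 deg) = -0.2588
  joint[4] = (8.9417, 9.7229) + 2.3 * (-0.9659, -0.2588) = (8.9417 + -2.2216, 9.7229 + -0.5953) = (6.7201, 9.1276)
End effector: (6.7201, 9.1276)

Answer: 6.7201 9.1276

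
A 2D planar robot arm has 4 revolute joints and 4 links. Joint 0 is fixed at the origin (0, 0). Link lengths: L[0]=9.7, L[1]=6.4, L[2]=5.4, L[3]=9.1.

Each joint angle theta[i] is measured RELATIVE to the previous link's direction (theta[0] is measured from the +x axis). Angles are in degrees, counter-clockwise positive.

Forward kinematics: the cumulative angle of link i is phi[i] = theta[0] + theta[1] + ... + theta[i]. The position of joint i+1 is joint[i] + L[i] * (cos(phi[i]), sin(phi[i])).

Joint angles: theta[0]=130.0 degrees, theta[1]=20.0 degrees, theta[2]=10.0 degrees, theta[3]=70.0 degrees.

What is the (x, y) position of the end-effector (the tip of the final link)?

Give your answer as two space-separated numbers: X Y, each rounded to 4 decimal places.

joint[0] = (0.0000, 0.0000)  (base)
link 0: phi[0] = 130 = 130 deg
  cos(130 deg) = -0.6428, sin(130 deg) = 0.7660
  joint[1] = (0.0000, 0.0000) + 9.7 * (-0.6428, 0.7660) = (0.0000 + -6.2350, 0.0000 + 7.4306) = (-6.2350, 7.4306)
link 1: phi[1] = 130 + 20 = 150 deg
  cos(150 deg) = -0.8660, sin(150 deg) = 0.5000
  joint[2] = (-6.2350, 7.4306) + 6.4 * (-0.8660, 0.5000) = (-6.2350 + -5.5426, 7.4306 + 3.2000) = (-11.7776, 10.6306)
link 2: phi[2] = 130 + 20 + 10 = 160 deg
  cos(160 deg) = -0.9397, sin(160 deg) = 0.3420
  joint[3] = (-11.7776, 10.6306) + 5.4 * (-0.9397, 0.3420) = (-11.7776 + -5.0743, 10.6306 + 1.8469) = (-16.8519, 12.4775)
link 3: phi[3] = 130 + 20 + 10 + 70 = 230 deg
  cos(230 deg) = -0.6428, sin(230 deg) = -0.7660
  joint[4] = (-16.8519, 12.4775) + 9.1 * (-0.6428, -0.7660) = (-16.8519 + -5.8494, 12.4775 + -6.9710) = (-22.7013, 5.5065)
End effector: (-22.7013, 5.5065)

Answer: -22.7013 5.5065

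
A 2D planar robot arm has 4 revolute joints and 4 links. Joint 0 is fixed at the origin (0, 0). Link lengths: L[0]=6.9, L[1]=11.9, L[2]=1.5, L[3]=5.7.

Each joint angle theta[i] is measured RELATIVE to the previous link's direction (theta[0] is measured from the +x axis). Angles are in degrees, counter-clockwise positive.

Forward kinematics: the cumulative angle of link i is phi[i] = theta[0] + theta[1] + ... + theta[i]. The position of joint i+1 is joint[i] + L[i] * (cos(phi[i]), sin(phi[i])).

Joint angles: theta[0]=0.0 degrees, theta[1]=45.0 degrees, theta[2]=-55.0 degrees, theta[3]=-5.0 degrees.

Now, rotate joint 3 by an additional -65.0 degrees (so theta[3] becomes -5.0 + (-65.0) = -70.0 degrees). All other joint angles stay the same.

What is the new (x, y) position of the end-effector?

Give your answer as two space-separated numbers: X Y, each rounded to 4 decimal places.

Answer: 17.7816 2.5407

Derivation:
joint[0] = (0.0000, 0.0000)  (base)
link 0: phi[0] = 0 = 0 deg
  cos(0 deg) = 1.0000, sin(0 deg) = 0.0000
  joint[1] = (0.0000, 0.0000) + 6.9 * (1.0000, 0.0000) = (0.0000 + 6.9000, 0.0000 + 0.0000) = (6.9000, 0.0000)
link 1: phi[1] = 0 + 45 = 45 deg
  cos(45 deg) = 0.7071, sin(45 deg) = 0.7071
  joint[2] = (6.9000, 0.0000) + 11.9 * (0.7071, 0.7071) = (6.9000 + 8.4146, 0.0000 + 8.4146) = (15.3146, 8.4146)
link 2: phi[2] = 0 + 45 + -55 = -10 deg
  cos(-10 deg) = 0.9848, sin(-10 deg) = -0.1736
  joint[3] = (15.3146, 8.4146) + 1.5 * (0.9848, -0.1736) = (15.3146 + 1.4772, 8.4146 + -0.2605) = (16.7918, 8.1541)
link 3: phi[3] = 0 + 45 + -55 + -70 = -80 deg
  cos(-80 deg) = 0.1736, sin(-80 deg) = -0.9848
  joint[4] = (16.7918, 8.1541) + 5.7 * (0.1736, -0.9848) = (16.7918 + 0.9898, 8.1541 + -5.6134) = (17.7816, 2.5407)
End effector: (17.7816, 2.5407)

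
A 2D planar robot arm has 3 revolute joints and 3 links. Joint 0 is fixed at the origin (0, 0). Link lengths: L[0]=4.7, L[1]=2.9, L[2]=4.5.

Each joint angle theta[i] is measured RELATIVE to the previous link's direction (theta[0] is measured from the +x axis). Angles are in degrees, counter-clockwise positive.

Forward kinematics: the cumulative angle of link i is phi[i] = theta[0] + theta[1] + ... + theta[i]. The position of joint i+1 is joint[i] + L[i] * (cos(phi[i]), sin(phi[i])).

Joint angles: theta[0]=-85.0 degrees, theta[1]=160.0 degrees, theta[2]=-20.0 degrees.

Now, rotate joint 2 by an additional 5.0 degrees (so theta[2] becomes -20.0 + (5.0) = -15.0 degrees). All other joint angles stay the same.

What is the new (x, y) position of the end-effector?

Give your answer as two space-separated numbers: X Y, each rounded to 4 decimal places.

Answer: 3.4102 2.0162

Derivation:
joint[0] = (0.0000, 0.0000)  (base)
link 0: phi[0] = -85 = -85 deg
  cos(-85 deg) = 0.0872, sin(-85 deg) = -0.9962
  joint[1] = (0.0000, 0.0000) + 4.7 * (0.0872, -0.9962) = (0.0000 + 0.4096, 0.0000 + -4.6821) = (0.4096, -4.6821)
link 1: phi[1] = -85 + 160 = 75 deg
  cos(75 deg) = 0.2588, sin(75 deg) = 0.9659
  joint[2] = (0.4096, -4.6821) + 2.9 * (0.2588, 0.9659) = (0.4096 + 0.7506, -4.6821 + 2.8012) = (1.1602, -1.8809)
link 2: phi[2] = -85 + 160 + -15 = 60 deg
  cos(60 deg) = 0.5000, sin(60 deg) = 0.8660
  joint[3] = (1.1602, -1.8809) + 4.5 * (0.5000, 0.8660) = (1.1602 + 2.2500, -1.8809 + 3.8971) = (3.4102, 2.0162)
End effector: (3.4102, 2.0162)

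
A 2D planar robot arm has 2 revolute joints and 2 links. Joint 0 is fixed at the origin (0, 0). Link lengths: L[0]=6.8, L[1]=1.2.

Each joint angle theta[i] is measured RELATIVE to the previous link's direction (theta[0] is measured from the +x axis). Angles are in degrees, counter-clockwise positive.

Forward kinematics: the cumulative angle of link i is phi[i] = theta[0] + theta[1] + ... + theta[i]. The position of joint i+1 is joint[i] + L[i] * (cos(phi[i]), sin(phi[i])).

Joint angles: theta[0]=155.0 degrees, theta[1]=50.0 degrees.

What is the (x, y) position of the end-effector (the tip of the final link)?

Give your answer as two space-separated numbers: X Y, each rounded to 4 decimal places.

joint[0] = (0.0000, 0.0000)  (base)
link 0: phi[0] = 155 = 155 deg
  cos(155 deg) = -0.9063, sin(155 deg) = 0.4226
  joint[1] = (0.0000, 0.0000) + 6.8 * (-0.9063, 0.4226) = (0.0000 + -6.1629, 0.0000 + 2.8738) = (-6.1629, 2.8738)
link 1: phi[1] = 155 + 50 = 205 deg
  cos(205 deg) = -0.9063, sin(205 deg) = -0.4226
  joint[2] = (-6.1629, 2.8738) + 1.2 * (-0.9063, -0.4226) = (-6.1629 + -1.0876, 2.8738 + -0.5071) = (-7.2505, 2.3667)
End effector: (-7.2505, 2.3667)

Answer: -7.2505 2.3667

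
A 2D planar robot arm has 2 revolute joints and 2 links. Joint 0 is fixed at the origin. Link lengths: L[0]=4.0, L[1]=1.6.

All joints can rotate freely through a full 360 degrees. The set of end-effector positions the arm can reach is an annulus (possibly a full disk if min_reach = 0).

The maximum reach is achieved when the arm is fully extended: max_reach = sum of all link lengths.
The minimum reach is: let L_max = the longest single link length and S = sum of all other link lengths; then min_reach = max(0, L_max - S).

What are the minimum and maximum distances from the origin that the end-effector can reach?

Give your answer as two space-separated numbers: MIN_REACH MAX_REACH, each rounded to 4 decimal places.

Link lengths: [4.0, 1.6]
max_reach = 4 + 1.6 = 5.6
L_max = max([4.0, 1.6]) = 4
S (sum of others) = 5.6 - 4 = 1.6
min_reach = max(0, 4 - 1.6) = max(0, 2.4) = 2.4

Answer: 2.4000 5.6000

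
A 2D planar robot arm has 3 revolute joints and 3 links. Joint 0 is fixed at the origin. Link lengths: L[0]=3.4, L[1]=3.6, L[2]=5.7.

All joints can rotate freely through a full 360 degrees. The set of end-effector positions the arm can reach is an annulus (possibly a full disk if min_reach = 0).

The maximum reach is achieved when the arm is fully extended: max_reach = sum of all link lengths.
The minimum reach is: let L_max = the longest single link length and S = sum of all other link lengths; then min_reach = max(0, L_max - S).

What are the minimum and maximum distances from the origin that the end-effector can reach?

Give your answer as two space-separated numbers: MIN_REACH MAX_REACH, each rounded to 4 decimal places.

Answer: 0.0000 12.7000

Derivation:
Link lengths: [3.4, 3.6, 5.7]
max_reach = 3.4 + 3.6 + 5.7 = 12.7
L_max = max([3.4, 3.6, 5.7]) = 5.7
S (sum of others) = 12.7 - 5.7 = 7
min_reach = max(0, 5.7 - 7) = max(0, -1.3) = 0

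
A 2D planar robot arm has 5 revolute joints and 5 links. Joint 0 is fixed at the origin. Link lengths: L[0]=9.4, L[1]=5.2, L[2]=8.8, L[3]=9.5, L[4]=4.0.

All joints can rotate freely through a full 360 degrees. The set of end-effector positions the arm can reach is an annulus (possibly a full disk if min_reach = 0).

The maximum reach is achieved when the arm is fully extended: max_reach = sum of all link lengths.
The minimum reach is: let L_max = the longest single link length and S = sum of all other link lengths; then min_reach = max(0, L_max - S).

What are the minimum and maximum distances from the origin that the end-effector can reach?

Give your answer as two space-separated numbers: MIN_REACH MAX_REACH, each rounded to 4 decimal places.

Link lengths: [9.4, 5.2, 8.8, 9.5, 4.0]
max_reach = 9.4 + 5.2 + 8.8 + 9.5 + 4 = 36.9
L_max = max([9.4, 5.2, 8.8, 9.5, 4.0]) = 9.5
S (sum of others) = 36.9 - 9.5 = 27.4
min_reach = max(0, 9.5 - 27.4) = max(0, -17.9) = 0

Answer: 0.0000 36.9000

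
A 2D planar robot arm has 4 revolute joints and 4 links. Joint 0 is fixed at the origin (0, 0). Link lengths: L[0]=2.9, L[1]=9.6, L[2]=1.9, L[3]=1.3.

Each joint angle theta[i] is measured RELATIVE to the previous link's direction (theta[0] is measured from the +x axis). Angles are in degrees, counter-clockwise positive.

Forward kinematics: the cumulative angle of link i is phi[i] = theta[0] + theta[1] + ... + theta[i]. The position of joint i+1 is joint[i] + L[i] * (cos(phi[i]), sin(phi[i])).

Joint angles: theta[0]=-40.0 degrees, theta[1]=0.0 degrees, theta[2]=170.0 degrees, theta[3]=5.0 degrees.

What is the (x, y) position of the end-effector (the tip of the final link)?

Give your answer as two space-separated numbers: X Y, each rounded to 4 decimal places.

joint[0] = (0.0000, 0.0000)  (base)
link 0: phi[0] = -40 = -40 deg
  cos(-40 deg) = 0.7660, sin(-40 deg) = -0.6428
  joint[1] = (0.0000, 0.0000) + 2.9 * (0.7660, -0.6428) = (0.0000 + 2.2215, 0.0000 + -1.8641) = (2.2215, -1.8641)
link 1: phi[1] = -40 + 0 = -40 deg
  cos(-40 deg) = 0.7660, sin(-40 deg) = -0.6428
  joint[2] = (2.2215, -1.8641) + 9.6 * (0.7660, -0.6428) = (2.2215 + 7.3540, -1.8641 + -6.1708) = (9.5756, -8.0348)
link 2: phi[2] = -40 + 0 + 170 = 130 deg
  cos(130 deg) = -0.6428, sin(130 deg) = 0.7660
  joint[3] = (9.5756, -8.0348) + 1.9 * (-0.6428, 0.7660) = (9.5756 + -1.2213, -8.0348 + 1.4555) = (8.3543, -6.5794)
link 3: phi[3] = -40 + 0 + 170 + 5 = 135 deg
  cos(135 deg) = -0.7071, sin(135 deg) = 0.7071
  joint[4] = (8.3543, -6.5794) + 1.3 * (-0.7071, 0.7071) = (8.3543 + -0.9192, -6.5794 + 0.9192) = (7.4350, -5.6601)
End effector: (7.4350, -5.6601)

Answer: 7.4350 -5.6601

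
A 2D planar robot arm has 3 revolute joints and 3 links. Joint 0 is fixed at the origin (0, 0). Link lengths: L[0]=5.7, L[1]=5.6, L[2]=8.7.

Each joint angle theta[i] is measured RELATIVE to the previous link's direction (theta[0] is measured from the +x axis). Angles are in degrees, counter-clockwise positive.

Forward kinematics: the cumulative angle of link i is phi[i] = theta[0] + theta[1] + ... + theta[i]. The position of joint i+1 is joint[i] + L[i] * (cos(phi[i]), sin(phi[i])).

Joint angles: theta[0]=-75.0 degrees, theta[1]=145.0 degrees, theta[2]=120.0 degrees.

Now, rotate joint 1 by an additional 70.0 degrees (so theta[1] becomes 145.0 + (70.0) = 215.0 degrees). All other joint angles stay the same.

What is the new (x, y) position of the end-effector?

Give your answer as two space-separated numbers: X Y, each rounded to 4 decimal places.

Answer: -4.3253 -10.4740

Derivation:
joint[0] = (0.0000, 0.0000)  (base)
link 0: phi[0] = -75 = -75 deg
  cos(-75 deg) = 0.2588, sin(-75 deg) = -0.9659
  joint[1] = (0.0000, 0.0000) + 5.7 * (0.2588, -0.9659) = (0.0000 + 1.4753, 0.0000 + -5.5058) = (1.4753, -5.5058)
link 1: phi[1] = -75 + 215 = 140 deg
  cos(140 deg) = -0.7660, sin(140 deg) = 0.6428
  joint[2] = (1.4753, -5.5058) + 5.6 * (-0.7660, 0.6428) = (1.4753 + -4.2898, -5.5058 + 3.5996) = (-2.8146, -1.9062)
link 2: phi[2] = -75 + 215 + 120 = 260 deg
  cos(260 deg) = -0.1736, sin(260 deg) = -0.9848
  joint[3] = (-2.8146, -1.9062) + 8.7 * (-0.1736, -0.9848) = (-2.8146 + -1.5107, -1.9062 + -8.5678) = (-4.3253, -10.4740)
End effector: (-4.3253, -10.4740)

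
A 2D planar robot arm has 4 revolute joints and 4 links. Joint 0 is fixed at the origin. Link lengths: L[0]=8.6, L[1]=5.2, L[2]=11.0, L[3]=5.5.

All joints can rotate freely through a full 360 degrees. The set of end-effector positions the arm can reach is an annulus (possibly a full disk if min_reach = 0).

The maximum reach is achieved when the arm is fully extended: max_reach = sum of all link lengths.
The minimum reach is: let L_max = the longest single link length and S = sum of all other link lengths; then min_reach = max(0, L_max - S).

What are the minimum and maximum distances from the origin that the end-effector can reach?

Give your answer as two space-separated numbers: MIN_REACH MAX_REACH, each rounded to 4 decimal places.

Answer: 0.0000 30.3000

Derivation:
Link lengths: [8.6, 5.2, 11.0, 5.5]
max_reach = 8.6 + 5.2 + 11 + 5.5 = 30.3
L_max = max([8.6, 5.2, 11.0, 5.5]) = 11
S (sum of others) = 30.3 - 11 = 19.3
min_reach = max(0, 11 - 19.3) = max(0, -8.3) = 0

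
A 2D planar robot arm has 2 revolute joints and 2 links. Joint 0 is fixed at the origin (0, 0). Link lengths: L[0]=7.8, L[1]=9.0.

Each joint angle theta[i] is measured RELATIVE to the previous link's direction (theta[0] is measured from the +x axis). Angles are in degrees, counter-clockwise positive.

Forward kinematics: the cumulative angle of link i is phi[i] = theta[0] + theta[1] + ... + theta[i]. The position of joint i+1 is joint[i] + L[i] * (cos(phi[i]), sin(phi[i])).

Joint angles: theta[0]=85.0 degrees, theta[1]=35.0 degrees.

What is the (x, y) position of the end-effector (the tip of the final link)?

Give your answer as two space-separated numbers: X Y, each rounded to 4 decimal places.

Answer: -3.8202 15.5645

Derivation:
joint[0] = (0.0000, 0.0000)  (base)
link 0: phi[0] = 85 = 85 deg
  cos(85 deg) = 0.0872, sin(85 deg) = 0.9962
  joint[1] = (0.0000, 0.0000) + 7.8 * (0.0872, 0.9962) = (0.0000 + 0.6798, 0.0000 + 7.7703) = (0.6798, 7.7703)
link 1: phi[1] = 85 + 35 = 120 deg
  cos(120 deg) = -0.5000, sin(120 deg) = 0.8660
  joint[2] = (0.6798, 7.7703) + 9 * (-0.5000, 0.8660) = (0.6798 + -4.5000, 7.7703 + 7.7942) = (-3.8202, 15.5645)
End effector: (-3.8202, 15.5645)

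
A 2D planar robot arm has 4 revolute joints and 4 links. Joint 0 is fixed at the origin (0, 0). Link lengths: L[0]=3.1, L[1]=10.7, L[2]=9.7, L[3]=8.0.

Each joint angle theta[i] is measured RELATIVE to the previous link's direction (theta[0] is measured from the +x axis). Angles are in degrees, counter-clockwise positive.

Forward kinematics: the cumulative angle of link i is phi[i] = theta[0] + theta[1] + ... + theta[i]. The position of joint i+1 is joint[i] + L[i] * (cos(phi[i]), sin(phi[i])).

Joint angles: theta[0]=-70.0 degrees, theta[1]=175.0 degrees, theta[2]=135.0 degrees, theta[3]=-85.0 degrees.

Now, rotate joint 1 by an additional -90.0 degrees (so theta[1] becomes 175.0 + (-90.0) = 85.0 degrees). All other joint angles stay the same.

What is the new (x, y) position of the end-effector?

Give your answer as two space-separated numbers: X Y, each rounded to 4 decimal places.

Answer: 6.3762 11.9568

Derivation:
joint[0] = (0.0000, 0.0000)  (base)
link 0: phi[0] = -70 = -70 deg
  cos(-70 deg) = 0.3420, sin(-70 deg) = -0.9397
  joint[1] = (0.0000, 0.0000) + 3.1 * (0.3420, -0.9397) = (0.0000 + 1.0603, 0.0000 + -2.9130) = (1.0603, -2.9130)
link 1: phi[1] = -70 + 85 = 15 deg
  cos(15 deg) = 0.9659, sin(15 deg) = 0.2588
  joint[2] = (1.0603, -2.9130) + 10.7 * (0.9659, 0.2588) = (1.0603 + 10.3354, -2.9130 + 2.7694) = (11.3957, -0.1437)
link 2: phi[2] = -70 + 85 + 135 = 150 deg
  cos(150 deg) = -0.8660, sin(150 deg) = 0.5000
  joint[3] = (11.3957, -0.1437) + 9.7 * (-0.8660, 0.5000) = (11.3957 + -8.4004, -0.1437 + 4.8500) = (2.9952, 4.7063)
link 3: phi[3] = -70 + 85 + 135 + -85 = 65 deg
  cos(65 deg) = 0.4226, sin(65 deg) = 0.9063
  joint[4] = (2.9952, 4.7063) + 8 * (0.4226, 0.9063) = (2.9952 + 3.3809, 4.7063 + 7.2505) = (6.3762, 11.9568)
End effector: (6.3762, 11.9568)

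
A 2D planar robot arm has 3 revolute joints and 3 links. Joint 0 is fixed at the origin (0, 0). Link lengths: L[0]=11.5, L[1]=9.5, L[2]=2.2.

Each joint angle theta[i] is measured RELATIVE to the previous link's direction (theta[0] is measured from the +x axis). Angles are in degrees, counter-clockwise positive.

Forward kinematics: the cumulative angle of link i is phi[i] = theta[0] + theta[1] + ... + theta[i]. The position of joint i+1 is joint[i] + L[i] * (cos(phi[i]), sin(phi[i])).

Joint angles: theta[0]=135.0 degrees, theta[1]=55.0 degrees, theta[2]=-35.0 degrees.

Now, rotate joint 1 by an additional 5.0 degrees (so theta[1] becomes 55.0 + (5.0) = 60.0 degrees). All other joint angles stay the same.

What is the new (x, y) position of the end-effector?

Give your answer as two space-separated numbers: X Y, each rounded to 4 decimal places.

Answer: -19.3753 6.4254

Derivation:
joint[0] = (0.0000, 0.0000)  (base)
link 0: phi[0] = 135 = 135 deg
  cos(135 deg) = -0.7071, sin(135 deg) = 0.7071
  joint[1] = (0.0000, 0.0000) + 11.5 * (-0.7071, 0.7071) = (0.0000 + -8.1317, 0.0000 + 8.1317) = (-8.1317, 8.1317)
link 1: phi[1] = 135 + 60 = 195 deg
  cos(195 deg) = -0.9659, sin(195 deg) = -0.2588
  joint[2] = (-8.1317, 8.1317) + 9.5 * (-0.9659, -0.2588) = (-8.1317 + -9.1763, 8.1317 + -2.4588) = (-17.3080, 5.6729)
link 2: phi[2] = 135 + 60 + -35 = 160 deg
  cos(160 deg) = -0.9397, sin(160 deg) = 0.3420
  joint[3] = (-17.3080, 5.6729) + 2.2 * (-0.9397, 0.3420) = (-17.3080 + -2.0673, 5.6729 + 0.7524) = (-19.3753, 6.4254)
End effector: (-19.3753, 6.4254)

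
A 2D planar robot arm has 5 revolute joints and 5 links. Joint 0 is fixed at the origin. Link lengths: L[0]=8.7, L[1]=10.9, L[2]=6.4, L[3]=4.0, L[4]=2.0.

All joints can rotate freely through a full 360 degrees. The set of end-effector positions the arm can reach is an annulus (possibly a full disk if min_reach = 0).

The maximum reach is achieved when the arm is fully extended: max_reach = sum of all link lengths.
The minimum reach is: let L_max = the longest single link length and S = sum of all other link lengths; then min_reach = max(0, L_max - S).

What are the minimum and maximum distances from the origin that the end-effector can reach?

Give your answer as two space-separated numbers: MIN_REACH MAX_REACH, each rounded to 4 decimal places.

Link lengths: [8.7, 10.9, 6.4, 4.0, 2.0]
max_reach = 8.7 + 10.9 + 6.4 + 4 + 2 = 32
L_max = max([8.7, 10.9, 6.4, 4.0, 2.0]) = 10.9
S (sum of others) = 32 - 10.9 = 21.1
min_reach = max(0, 10.9 - 21.1) = max(0, -10.2) = 0

Answer: 0.0000 32.0000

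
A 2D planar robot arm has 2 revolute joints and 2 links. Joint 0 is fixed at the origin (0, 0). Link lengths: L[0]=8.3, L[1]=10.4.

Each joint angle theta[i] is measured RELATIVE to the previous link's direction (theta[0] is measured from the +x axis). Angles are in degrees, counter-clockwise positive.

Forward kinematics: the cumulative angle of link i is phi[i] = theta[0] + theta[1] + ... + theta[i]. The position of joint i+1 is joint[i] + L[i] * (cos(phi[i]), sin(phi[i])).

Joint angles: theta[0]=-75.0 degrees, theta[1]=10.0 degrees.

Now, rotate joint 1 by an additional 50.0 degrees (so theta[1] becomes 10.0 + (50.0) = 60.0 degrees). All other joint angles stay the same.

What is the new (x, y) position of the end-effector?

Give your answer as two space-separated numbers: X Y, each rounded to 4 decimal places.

Answer: 12.1938 -10.7089

Derivation:
joint[0] = (0.0000, 0.0000)  (base)
link 0: phi[0] = -75 = -75 deg
  cos(-75 deg) = 0.2588, sin(-75 deg) = -0.9659
  joint[1] = (0.0000, 0.0000) + 8.3 * (0.2588, -0.9659) = (0.0000 + 2.1482, 0.0000 + -8.0172) = (2.1482, -8.0172)
link 1: phi[1] = -75 + 60 = -15 deg
  cos(-15 deg) = 0.9659, sin(-15 deg) = -0.2588
  joint[2] = (2.1482, -8.0172) + 10.4 * (0.9659, -0.2588) = (2.1482 + 10.0456, -8.0172 + -2.6917) = (12.1938, -10.7089)
End effector: (12.1938, -10.7089)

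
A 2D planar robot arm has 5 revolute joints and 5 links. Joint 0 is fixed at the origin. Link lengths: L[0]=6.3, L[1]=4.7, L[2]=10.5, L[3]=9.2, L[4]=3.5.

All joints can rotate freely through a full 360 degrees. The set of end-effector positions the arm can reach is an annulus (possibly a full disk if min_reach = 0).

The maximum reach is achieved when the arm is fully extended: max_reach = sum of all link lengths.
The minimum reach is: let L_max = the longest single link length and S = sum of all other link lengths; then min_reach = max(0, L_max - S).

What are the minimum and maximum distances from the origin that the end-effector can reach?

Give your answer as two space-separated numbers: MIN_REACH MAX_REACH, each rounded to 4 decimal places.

Link lengths: [6.3, 4.7, 10.5, 9.2, 3.5]
max_reach = 6.3 + 4.7 + 10.5 + 9.2 + 3.5 = 34.2
L_max = max([6.3, 4.7, 10.5, 9.2, 3.5]) = 10.5
S (sum of others) = 34.2 - 10.5 = 23.7
min_reach = max(0, 10.5 - 23.7) = max(0, -13.2) = 0

Answer: 0.0000 34.2000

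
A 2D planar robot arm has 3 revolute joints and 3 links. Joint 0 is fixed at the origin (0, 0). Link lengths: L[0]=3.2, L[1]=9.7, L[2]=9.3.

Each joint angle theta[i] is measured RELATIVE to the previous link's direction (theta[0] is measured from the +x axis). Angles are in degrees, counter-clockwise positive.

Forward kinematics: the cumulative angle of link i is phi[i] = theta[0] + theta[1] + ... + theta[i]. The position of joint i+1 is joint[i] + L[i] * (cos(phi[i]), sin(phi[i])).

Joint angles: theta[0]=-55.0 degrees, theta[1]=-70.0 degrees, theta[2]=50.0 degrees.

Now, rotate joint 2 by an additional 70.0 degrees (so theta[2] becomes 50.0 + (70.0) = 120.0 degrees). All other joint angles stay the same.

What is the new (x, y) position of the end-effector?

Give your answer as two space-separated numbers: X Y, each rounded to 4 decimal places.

Answer: 5.5364 -11.3776

Derivation:
joint[0] = (0.0000, 0.0000)  (base)
link 0: phi[0] = -55 = -55 deg
  cos(-55 deg) = 0.5736, sin(-55 deg) = -0.8192
  joint[1] = (0.0000, 0.0000) + 3.2 * (0.5736, -0.8192) = (0.0000 + 1.8354, 0.0000 + -2.6213) = (1.8354, -2.6213)
link 1: phi[1] = -55 + -70 = -125 deg
  cos(-125 deg) = -0.5736, sin(-125 deg) = -0.8192
  joint[2] = (1.8354, -2.6213) + 9.7 * (-0.5736, -0.8192) = (1.8354 + -5.5637, -2.6213 + -7.9458) = (-3.7282, -10.5671)
link 2: phi[2] = -55 + -70 + 120 = -5 deg
  cos(-5 deg) = 0.9962, sin(-5 deg) = -0.0872
  joint[3] = (-3.7282, -10.5671) + 9.3 * (0.9962, -0.0872) = (-3.7282 + 9.2646, -10.5671 + -0.8105) = (5.5364, -11.3776)
End effector: (5.5364, -11.3776)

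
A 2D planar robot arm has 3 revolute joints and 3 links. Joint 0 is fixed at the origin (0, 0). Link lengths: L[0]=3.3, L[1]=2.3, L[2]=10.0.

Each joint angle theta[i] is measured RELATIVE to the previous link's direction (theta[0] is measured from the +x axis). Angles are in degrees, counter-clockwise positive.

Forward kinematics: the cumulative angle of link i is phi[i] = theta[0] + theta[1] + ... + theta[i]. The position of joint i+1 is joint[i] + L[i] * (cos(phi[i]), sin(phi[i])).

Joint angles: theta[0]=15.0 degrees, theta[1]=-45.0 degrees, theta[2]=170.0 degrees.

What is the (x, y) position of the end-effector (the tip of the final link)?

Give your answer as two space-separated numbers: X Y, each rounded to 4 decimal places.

Answer: -2.4810 6.1320

Derivation:
joint[0] = (0.0000, 0.0000)  (base)
link 0: phi[0] = 15 = 15 deg
  cos(15 deg) = 0.9659, sin(15 deg) = 0.2588
  joint[1] = (0.0000, 0.0000) + 3.3 * (0.9659, 0.2588) = (0.0000 + 3.1876, 0.0000 + 0.8541) = (3.1876, 0.8541)
link 1: phi[1] = 15 + -45 = -30 deg
  cos(-30 deg) = 0.8660, sin(-30 deg) = -0.5000
  joint[2] = (3.1876, 0.8541) + 2.3 * (0.8660, -0.5000) = (3.1876 + 1.9919, 0.8541 + -1.1500) = (5.1794, -0.2959)
link 2: phi[2] = 15 + -45 + 170 = 140 deg
  cos(140 deg) = -0.7660, sin(140 deg) = 0.6428
  joint[3] = (5.1794, -0.2959) + 10 * (-0.7660, 0.6428) = (5.1794 + -7.6604, -0.2959 + 6.4279) = (-2.4810, 6.1320)
End effector: (-2.4810, 6.1320)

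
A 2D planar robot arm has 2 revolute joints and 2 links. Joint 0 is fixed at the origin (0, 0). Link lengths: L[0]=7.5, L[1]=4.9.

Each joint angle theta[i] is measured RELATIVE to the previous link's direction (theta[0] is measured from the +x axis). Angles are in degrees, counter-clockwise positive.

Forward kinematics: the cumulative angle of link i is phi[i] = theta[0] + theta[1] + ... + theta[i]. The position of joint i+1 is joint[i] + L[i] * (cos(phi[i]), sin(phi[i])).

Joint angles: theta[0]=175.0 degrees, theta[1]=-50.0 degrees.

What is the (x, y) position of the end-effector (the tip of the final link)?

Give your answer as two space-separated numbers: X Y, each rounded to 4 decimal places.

Answer: -10.2820 4.6675

Derivation:
joint[0] = (0.0000, 0.0000)  (base)
link 0: phi[0] = 175 = 175 deg
  cos(175 deg) = -0.9962, sin(175 deg) = 0.0872
  joint[1] = (0.0000, 0.0000) + 7.5 * (-0.9962, 0.0872) = (0.0000 + -7.4715, 0.0000 + 0.6537) = (-7.4715, 0.6537)
link 1: phi[1] = 175 + -50 = 125 deg
  cos(125 deg) = -0.5736, sin(125 deg) = 0.8192
  joint[2] = (-7.4715, 0.6537) + 4.9 * (-0.5736, 0.8192) = (-7.4715 + -2.8105, 0.6537 + 4.0138) = (-10.2820, 4.6675)
End effector: (-10.2820, 4.6675)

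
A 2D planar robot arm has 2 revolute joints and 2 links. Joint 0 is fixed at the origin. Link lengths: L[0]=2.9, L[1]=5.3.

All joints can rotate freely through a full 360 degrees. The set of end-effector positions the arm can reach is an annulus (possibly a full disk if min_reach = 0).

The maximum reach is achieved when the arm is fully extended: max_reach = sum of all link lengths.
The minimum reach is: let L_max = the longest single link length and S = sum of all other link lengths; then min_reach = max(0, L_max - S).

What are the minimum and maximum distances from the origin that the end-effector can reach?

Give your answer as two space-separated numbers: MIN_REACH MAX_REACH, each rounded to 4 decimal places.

Link lengths: [2.9, 5.3]
max_reach = 2.9 + 5.3 = 8.2
L_max = max([2.9, 5.3]) = 5.3
S (sum of others) = 8.2 - 5.3 = 2.9
min_reach = max(0, 5.3 - 2.9) = max(0, 2.4) = 2.4

Answer: 2.4000 8.2000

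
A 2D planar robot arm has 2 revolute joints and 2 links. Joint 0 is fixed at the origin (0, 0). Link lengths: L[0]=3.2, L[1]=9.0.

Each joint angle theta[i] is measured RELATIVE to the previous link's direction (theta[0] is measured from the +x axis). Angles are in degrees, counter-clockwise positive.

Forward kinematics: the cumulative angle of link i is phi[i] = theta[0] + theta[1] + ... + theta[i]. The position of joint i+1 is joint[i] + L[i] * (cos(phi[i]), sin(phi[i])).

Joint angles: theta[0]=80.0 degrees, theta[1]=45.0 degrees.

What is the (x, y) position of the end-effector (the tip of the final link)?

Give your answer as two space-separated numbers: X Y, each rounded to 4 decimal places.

Answer: -4.6065 10.5238

Derivation:
joint[0] = (0.0000, 0.0000)  (base)
link 0: phi[0] = 80 = 80 deg
  cos(80 deg) = 0.1736, sin(80 deg) = 0.9848
  joint[1] = (0.0000, 0.0000) + 3.2 * (0.1736, 0.9848) = (0.0000 + 0.5557, 0.0000 + 3.1514) = (0.5557, 3.1514)
link 1: phi[1] = 80 + 45 = 125 deg
  cos(125 deg) = -0.5736, sin(125 deg) = 0.8192
  joint[2] = (0.5557, 3.1514) + 9 * (-0.5736, 0.8192) = (0.5557 + -5.1622, 3.1514 + 7.3724) = (-4.6065, 10.5238)
End effector: (-4.6065, 10.5238)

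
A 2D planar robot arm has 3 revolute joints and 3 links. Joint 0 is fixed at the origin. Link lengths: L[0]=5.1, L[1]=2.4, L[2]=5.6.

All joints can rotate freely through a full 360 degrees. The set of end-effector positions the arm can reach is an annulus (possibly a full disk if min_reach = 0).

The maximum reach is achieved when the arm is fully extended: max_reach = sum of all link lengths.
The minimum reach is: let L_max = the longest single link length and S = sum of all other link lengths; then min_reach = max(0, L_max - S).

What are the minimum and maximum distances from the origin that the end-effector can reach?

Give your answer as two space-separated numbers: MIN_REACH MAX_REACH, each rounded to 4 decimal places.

Link lengths: [5.1, 2.4, 5.6]
max_reach = 5.1 + 2.4 + 5.6 = 13.1
L_max = max([5.1, 2.4, 5.6]) = 5.6
S (sum of others) = 13.1 - 5.6 = 7.5
min_reach = max(0, 5.6 - 7.5) = max(0, -1.9) = 0

Answer: 0.0000 13.1000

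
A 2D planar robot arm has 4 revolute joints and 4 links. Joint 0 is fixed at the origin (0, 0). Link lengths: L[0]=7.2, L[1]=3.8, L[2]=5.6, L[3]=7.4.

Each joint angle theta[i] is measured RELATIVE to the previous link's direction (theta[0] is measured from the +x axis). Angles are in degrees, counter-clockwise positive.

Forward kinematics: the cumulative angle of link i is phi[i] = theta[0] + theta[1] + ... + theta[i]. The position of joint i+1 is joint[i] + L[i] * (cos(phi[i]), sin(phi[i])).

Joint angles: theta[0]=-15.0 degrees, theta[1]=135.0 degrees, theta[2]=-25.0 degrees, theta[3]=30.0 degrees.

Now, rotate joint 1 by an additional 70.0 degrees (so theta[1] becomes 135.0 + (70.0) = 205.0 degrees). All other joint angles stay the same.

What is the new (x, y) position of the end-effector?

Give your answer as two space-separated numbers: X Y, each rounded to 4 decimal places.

joint[0] = (0.0000, 0.0000)  (base)
link 0: phi[0] = -15 = -15 deg
  cos(-15 deg) = 0.9659, sin(-15 deg) = -0.2588
  joint[1] = (0.0000, 0.0000) + 7.2 * (0.9659, -0.2588) = (0.0000 + 6.9547, 0.0000 + -1.8635) = (6.9547, -1.8635)
link 1: phi[1] = -15 + 205 = 190 deg
  cos(190 deg) = -0.9848, sin(190 deg) = -0.1736
  joint[2] = (6.9547, -1.8635) + 3.8 * (-0.9848, -0.1736) = (6.9547 + -3.7423, -1.8635 + -0.6599) = (3.2124, -2.5234)
link 2: phi[2] = -15 + 205 + -25 = 165 deg
  cos(165 deg) = -0.9659, sin(165 deg) = 0.2588
  joint[3] = (3.2124, -2.5234) + 5.6 * (-0.9659, 0.2588) = (3.2124 + -5.4092, -2.5234 + 1.4494) = (-2.1968, -1.0740)
link 3: phi[3] = -15 + 205 + -25 + 30 = 195 deg
  cos(195 deg) = -0.9659, sin(195 deg) = -0.2588
  joint[4] = (-2.1968, -1.0740) + 7.4 * (-0.9659, -0.2588) = (-2.1968 + -7.1479, -1.0740 + -1.9153) = (-9.3446, -2.9892)
End effector: (-9.3446, -2.9892)

Answer: -9.3446 -2.9892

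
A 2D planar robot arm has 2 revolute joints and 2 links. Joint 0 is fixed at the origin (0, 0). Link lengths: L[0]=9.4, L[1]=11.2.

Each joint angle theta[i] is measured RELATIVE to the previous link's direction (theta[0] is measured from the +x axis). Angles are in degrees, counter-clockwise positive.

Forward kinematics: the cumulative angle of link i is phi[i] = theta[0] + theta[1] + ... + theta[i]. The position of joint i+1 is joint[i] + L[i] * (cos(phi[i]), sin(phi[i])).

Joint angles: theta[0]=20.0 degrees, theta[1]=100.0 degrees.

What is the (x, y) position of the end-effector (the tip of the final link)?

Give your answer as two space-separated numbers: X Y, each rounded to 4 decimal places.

joint[0] = (0.0000, 0.0000)  (base)
link 0: phi[0] = 20 = 20 deg
  cos(20 deg) = 0.9397, sin(20 deg) = 0.3420
  joint[1] = (0.0000, 0.0000) + 9.4 * (0.9397, 0.3420) = (0.0000 + 8.8331, 0.0000 + 3.2150) = (8.8331, 3.2150)
link 1: phi[1] = 20 + 100 = 120 deg
  cos(120 deg) = -0.5000, sin(120 deg) = 0.8660
  joint[2] = (8.8331, 3.2150) + 11.2 * (-0.5000, 0.8660) = (8.8331 + -5.6000, 3.2150 + 9.6995) = (3.2331, 12.9145)
End effector: (3.2331, 12.9145)

Answer: 3.2331 12.9145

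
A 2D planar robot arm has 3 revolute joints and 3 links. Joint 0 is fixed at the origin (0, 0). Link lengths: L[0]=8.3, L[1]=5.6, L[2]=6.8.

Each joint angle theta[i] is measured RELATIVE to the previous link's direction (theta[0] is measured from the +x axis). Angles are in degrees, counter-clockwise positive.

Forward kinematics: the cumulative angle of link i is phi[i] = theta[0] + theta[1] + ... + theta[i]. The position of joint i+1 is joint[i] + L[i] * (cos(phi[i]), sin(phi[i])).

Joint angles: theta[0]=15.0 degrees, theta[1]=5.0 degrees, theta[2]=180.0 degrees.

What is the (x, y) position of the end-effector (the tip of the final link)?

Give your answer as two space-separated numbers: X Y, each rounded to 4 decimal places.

Answer: 6.8896 1.7378

Derivation:
joint[0] = (0.0000, 0.0000)  (base)
link 0: phi[0] = 15 = 15 deg
  cos(15 deg) = 0.9659, sin(15 deg) = 0.2588
  joint[1] = (0.0000, 0.0000) + 8.3 * (0.9659, 0.2588) = (0.0000 + 8.0172, 0.0000 + 2.1482) = (8.0172, 2.1482)
link 1: phi[1] = 15 + 5 = 20 deg
  cos(20 deg) = 0.9397, sin(20 deg) = 0.3420
  joint[2] = (8.0172, 2.1482) + 5.6 * (0.9397, 0.3420) = (8.0172 + 5.2623, 2.1482 + 1.9153) = (13.2795, 4.0635)
link 2: phi[2] = 15 + 5 + 180 = 200 deg
  cos(200 deg) = -0.9397, sin(200 deg) = -0.3420
  joint[3] = (13.2795, 4.0635) + 6.8 * (-0.9397, -0.3420) = (13.2795 + -6.3899, 4.0635 + -2.3257) = (6.8896, 1.7378)
End effector: (6.8896, 1.7378)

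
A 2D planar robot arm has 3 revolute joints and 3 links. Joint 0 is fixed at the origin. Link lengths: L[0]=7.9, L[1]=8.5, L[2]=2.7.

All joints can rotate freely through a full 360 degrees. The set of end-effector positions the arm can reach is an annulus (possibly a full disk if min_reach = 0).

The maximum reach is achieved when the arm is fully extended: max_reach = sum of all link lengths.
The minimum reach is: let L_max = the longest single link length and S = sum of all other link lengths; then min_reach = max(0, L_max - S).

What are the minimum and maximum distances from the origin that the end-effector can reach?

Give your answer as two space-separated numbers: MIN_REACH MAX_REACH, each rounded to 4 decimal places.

Link lengths: [7.9, 8.5, 2.7]
max_reach = 7.9 + 8.5 + 2.7 = 19.1
L_max = max([7.9, 8.5, 2.7]) = 8.5
S (sum of others) = 19.1 - 8.5 = 10.6
min_reach = max(0, 8.5 - 10.6) = max(0, -2.1) = 0

Answer: 0.0000 19.1000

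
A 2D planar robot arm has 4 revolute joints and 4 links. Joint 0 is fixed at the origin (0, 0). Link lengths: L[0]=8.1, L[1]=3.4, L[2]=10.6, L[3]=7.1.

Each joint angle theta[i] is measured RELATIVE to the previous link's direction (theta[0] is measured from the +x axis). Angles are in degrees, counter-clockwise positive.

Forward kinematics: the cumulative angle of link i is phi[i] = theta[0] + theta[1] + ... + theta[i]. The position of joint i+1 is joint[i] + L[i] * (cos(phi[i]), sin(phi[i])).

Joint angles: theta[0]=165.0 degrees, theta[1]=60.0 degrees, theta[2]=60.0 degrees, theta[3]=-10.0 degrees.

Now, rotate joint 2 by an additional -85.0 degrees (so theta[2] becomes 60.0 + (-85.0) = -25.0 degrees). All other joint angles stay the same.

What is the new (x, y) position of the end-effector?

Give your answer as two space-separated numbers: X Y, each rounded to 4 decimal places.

Answer: -27.1810 -5.1660

Derivation:
joint[0] = (0.0000, 0.0000)  (base)
link 0: phi[0] = 165 = 165 deg
  cos(165 deg) = -0.9659, sin(165 deg) = 0.2588
  joint[1] = (0.0000, 0.0000) + 8.1 * (-0.9659, 0.2588) = (0.0000 + -7.8240, 0.0000 + 2.0964) = (-7.8240, 2.0964)
link 1: phi[1] = 165 + 60 = 225 deg
  cos(225 deg) = -0.7071, sin(225 deg) = -0.7071
  joint[2] = (-7.8240, 2.0964) + 3.4 * (-0.7071, -0.7071) = (-7.8240 + -2.4042, 2.0964 + -2.4042) = (-10.2282, -0.3077)
link 2: phi[2] = 165 + 60 + -25 = 200 deg
  cos(200 deg) = -0.9397, sin(200 deg) = -0.3420
  joint[3] = (-10.2282, -0.3077) + 10.6 * (-0.9397, -0.3420) = (-10.2282 + -9.9607, -0.3077 + -3.6254) = (-20.1889, -3.9331)
link 3: phi[3] = 165 + 60 + -25 + -10 = 190 deg
  cos(190 deg) = -0.9848, sin(190 deg) = -0.1736
  joint[4] = (-20.1889, -3.9331) + 7.1 * (-0.9848, -0.1736) = (-20.1889 + -6.9921, -3.9331 + -1.2329) = (-27.1810, -5.1660)
End effector: (-27.1810, -5.1660)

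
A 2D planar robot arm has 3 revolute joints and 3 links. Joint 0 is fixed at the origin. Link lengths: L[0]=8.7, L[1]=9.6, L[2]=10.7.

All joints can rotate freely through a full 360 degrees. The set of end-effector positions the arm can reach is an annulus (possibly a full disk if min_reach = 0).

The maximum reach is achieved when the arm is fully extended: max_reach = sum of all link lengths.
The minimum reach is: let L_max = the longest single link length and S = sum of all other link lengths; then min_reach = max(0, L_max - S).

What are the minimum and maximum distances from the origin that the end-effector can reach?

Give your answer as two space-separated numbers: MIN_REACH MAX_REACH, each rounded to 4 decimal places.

Answer: 0.0000 29.0000

Derivation:
Link lengths: [8.7, 9.6, 10.7]
max_reach = 8.7 + 9.6 + 10.7 = 29
L_max = max([8.7, 9.6, 10.7]) = 10.7
S (sum of others) = 29 - 10.7 = 18.3
min_reach = max(0, 10.7 - 18.3) = max(0, -7.6) = 0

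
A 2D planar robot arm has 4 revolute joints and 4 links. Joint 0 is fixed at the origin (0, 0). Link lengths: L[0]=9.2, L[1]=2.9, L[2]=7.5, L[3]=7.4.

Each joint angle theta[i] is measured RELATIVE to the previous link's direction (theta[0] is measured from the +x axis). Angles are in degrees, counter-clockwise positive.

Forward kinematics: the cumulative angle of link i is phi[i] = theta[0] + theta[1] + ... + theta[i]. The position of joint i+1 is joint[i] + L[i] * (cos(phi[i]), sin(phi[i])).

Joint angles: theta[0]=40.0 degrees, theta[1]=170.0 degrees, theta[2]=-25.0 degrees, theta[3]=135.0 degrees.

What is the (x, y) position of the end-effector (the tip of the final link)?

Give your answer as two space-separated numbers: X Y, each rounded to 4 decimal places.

joint[0] = (0.0000, 0.0000)  (base)
link 0: phi[0] = 40 = 40 deg
  cos(40 deg) = 0.7660, sin(40 deg) = 0.6428
  joint[1] = (0.0000, 0.0000) + 9.2 * (0.7660, 0.6428) = (0.0000 + 7.0476, 0.0000 + 5.9136) = (7.0476, 5.9136)
link 1: phi[1] = 40 + 170 = 210 deg
  cos(210 deg) = -0.8660, sin(210 deg) = -0.5000
  joint[2] = (7.0476, 5.9136) + 2.9 * (-0.8660, -0.5000) = (7.0476 + -2.5115, 5.9136 + -1.4500) = (4.5361, 4.4636)
link 2: phi[2] = 40 + 170 + -25 = 185 deg
  cos(185 deg) = -0.9962, sin(185 deg) = -0.0872
  joint[3] = (4.5361, 4.4636) + 7.5 * (-0.9962, -0.0872) = (4.5361 + -7.4715, 4.4636 + -0.6537) = (-2.9353, 3.8100)
link 3: phi[3] = 40 + 170 + -25 + 135 = 320 deg
  cos(320 deg) = 0.7660, sin(320 deg) = -0.6428
  joint[4] = (-2.9353, 3.8100) + 7.4 * (0.7660, -0.6428) = (-2.9353 + 5.6687, 3.8100 + -4.7566) = (2.7334, -0.9467)
End effector: (2.7334, -0.9467)

Answer: 2.7334 -0.9467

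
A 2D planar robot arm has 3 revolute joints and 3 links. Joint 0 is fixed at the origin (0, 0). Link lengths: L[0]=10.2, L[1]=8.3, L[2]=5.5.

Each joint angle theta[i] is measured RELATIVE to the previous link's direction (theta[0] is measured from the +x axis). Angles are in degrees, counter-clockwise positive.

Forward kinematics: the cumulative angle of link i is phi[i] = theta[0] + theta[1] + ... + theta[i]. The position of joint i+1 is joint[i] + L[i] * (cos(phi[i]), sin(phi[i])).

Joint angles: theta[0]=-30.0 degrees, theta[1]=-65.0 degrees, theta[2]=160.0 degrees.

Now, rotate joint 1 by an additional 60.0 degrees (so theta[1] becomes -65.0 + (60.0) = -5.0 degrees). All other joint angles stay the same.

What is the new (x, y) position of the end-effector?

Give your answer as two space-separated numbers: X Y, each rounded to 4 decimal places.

Answer: 12.4778 -5.3553

Derivation:
joint[0] = (0.0000, 0.0000)  (base)
link 0: phi[0] = -30 = -30 deg
  cos(-30 deg) = 0.8660, sin(-30 deg) = -0.5000
  joint[1] = (0.0000, 0.0000) + 10.2 * (0.8660, -0.5000) = (0.0000 + 8.8335, 0.0000 + -5.1000) = (8.8335, -5.1000)
link 1: phi[1] = -30 + -5 = -35 deg
  cos(-35 deg) = 0.8192, sin(-35 deg) = -0.5736
  joint[2] = (8.8335, -5.1000) + 8.3 * (0.8192, -0.5736) = (8.8335 + 6.7990, -5.1000 + -4.7607) = (15.6324, -9.8607)
link 2: phi[2] = -30 + -5 + 160 = 125 deg
  cos(125 deg) = -0.5736, sin(125 deg) = 0.8192
  joint[3] = (15.6324, -9.8607) + 5.5 * (-0.5736, 0.8192) = (15.6324 + -3.1547, -9.8607 + 4.5053) = (12.4778, -5.3553)
End effector: (12.4778, -5.3553)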